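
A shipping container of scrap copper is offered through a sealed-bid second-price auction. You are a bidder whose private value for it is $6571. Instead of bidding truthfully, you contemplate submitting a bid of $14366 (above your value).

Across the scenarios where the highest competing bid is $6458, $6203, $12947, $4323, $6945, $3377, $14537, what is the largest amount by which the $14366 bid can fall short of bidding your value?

$6458: same outcome either way → loss $0.
$6203: same outcome either way → loss $0.
$12947: truthful gives $0, deviation gives −$6376 → loss $6376.
$4323: same outcome either way → loss $0.
$6945: truthful gives $0, deviation gives −$374 → loss $374.
$3377: same outcome either way → loss $0.
$14537: same outcome either way → loss $0.
Maximum loss: $6376.

$6376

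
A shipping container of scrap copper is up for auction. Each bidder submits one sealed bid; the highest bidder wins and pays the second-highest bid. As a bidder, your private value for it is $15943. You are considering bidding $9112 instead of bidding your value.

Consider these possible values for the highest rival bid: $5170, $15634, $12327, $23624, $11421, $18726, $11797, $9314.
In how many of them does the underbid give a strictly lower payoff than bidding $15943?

The deviation hurts exactly when the highest competing bid lies strictly between $9112 and $15943 — underbidding then forfeits a profitable win.
$5170: below both → same outcome either way.
$15634: inside the interval → strictly worse (loss $309).
$12327: inside the interval → strictly worse (loss $3616).
$23624: above both → same outcome either way.
$11421: inside the interval → strictly worse (loss $4522).
$18726: above both → same outcome either way.
$11797: inside the interval → strictly worse (loss $4146).
$9314: inside the interval → strictly worse (loss $6629).
Count: 5.

5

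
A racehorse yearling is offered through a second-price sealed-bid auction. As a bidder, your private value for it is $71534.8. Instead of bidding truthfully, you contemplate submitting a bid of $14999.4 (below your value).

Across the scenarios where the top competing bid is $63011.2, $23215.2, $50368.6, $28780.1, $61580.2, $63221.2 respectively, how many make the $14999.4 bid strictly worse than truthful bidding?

6

The deviation hurts exactly when the highest competing bid lies strictly between $14999.4 and $71534.8 — underbidding then forfeits a profitable win.
$63011.2: inside the interval → strictly worse (loss $8523.6).
$23215.2: inside the interval → strictly worse (loss $48319.6).
$50368.6: inside the interval → strictly worse (loss $21166.2).
$28780.1: inside the interval → strictly worse (loss $42754.7).
$61580.2: inside the interval → strictly worse (loss $9954.6).
$63221.2: inside the interval → strictly worse (loss $8313.6).
Count: 6.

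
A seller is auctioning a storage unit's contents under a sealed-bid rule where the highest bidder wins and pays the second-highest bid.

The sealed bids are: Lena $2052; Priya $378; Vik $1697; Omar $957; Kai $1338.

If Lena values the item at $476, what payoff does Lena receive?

Highest bid: Lena at $2052, so Lena wins.
Second-highest bid: Vik at $1697 — that is the price the winner pays.
Lena's payoff = value − price = $476 − $1697 = −$1221.

−$1221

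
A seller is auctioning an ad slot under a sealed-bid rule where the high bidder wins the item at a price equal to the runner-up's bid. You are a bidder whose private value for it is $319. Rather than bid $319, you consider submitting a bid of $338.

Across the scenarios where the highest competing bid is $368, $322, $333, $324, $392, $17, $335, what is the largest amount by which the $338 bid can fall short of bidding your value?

$368: same outcome either way → loss $0.
$322: truthful gives $0, deviation gives −$3 → loss $3.
$333: truthful gives $0, deviation gives −$14 → loss $14.
$324: truthful gives $0, deviation gives −$5 → loss $5.
$392: same outcome either way → loss $0.
$17: same outcome either way → loss $0.
$335: truthful gives $0, deviation gives −$16 → loss $16.
Maximum loss: $16.

$16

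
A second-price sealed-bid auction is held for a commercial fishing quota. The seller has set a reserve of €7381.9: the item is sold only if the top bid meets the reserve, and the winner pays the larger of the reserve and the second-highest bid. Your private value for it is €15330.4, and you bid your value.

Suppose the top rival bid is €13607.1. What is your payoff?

Your bid €15330.4 is the highest and exceeds the reserve.
Price = max(second-highest bid, reserve) = max(€13607.1, €7381.9) = €13607.1.
Payoff = €15330.4 − €13607.1 = €1723.3.

€1723.3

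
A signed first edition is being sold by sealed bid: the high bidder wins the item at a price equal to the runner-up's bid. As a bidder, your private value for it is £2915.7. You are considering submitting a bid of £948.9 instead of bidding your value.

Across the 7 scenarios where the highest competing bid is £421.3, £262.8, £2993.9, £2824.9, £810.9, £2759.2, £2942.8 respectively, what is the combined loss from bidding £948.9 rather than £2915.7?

£247.3

The deviation costs you only when the competing bid falls strictly between £948.9 and £2915.7; elsewhere both bids give the same outcome.
£421.3: outcomes coincide → loss £0.
£262.8: outcomes coincide → loss £0.
£2993.9: outcomes coincide → loss £0.
£2824.9: truthful payoff £90.8, deviation payoff £0 → loss £90.8.
£810.9: outcomes coincide → loss £0.
£2759.2: truthful payoff £156.5, deviation payoff £0 → loss £156.5.
£2942.8: outcomes coincide → loss £0.
Total loss = £90.8 + £156.5 = £247.3.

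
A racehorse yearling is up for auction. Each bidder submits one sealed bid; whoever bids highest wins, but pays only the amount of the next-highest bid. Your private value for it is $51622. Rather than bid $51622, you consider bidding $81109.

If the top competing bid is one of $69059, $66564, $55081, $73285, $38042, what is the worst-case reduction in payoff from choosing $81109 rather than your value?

$21663

$69059: truthful gives $0, deviation gives −$17437 → loss $17437.
$66564: truthful gives $0, deviation gives −$14942 → loss $14942.
$55081: truthful gives $0, deviation gives −$3459 → loss $3459.
$73285: truthful gives $0, deviation gives −$21663 → loss $21663.
$38042: same outcome either way → loss $0.
Maximum loss: $21663.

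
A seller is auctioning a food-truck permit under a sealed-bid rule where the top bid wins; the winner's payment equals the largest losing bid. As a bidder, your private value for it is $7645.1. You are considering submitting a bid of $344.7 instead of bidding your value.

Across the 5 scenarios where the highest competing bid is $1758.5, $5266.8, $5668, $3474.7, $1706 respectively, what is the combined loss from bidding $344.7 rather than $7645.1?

The deviation costs you only when the competing bid falls strictly between $344.7 and $7645.1; elsewhere both bids give the same outcome.
$1758.5: truthful payoff $5886.6, deviation payoff $0 → loss $5886.6.
$5266.8: truthful payoff $2378.3, deviation payoff $0 → loss $2378.3.
$5668: truthful payoff $1977.1, deviation payoff $0 → loss $1977.1.
$3474.7: truthful payoff $4170.4, deviation payoff $0 → loss $4170.4.
$1706: truthful payoff $5939.1, deviation payoff $0 → loss $5939.1.
Total loss = $5886.6 + $2378.3 + $1977.1 + $4170.4 + $5939.1 = $20351.5.
Because the price is fixed by the runner-up's bid, deviating from your value can only change a good outcome into a bad one — never the reverse.

$20351.5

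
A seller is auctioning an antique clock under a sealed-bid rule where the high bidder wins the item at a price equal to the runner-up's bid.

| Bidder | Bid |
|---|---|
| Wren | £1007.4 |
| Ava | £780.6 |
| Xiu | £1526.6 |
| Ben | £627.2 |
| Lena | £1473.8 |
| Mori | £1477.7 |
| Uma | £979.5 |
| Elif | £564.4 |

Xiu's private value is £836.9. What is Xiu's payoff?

Highest bid: Xiu at £1526.6, so Xiu wins.
Second-highest bid: Mori at £1477.7 — that is the price the winner pays.
Xiu's payoff = value − price = £836.9 − £1477.7 = −£640.8.

−£640.8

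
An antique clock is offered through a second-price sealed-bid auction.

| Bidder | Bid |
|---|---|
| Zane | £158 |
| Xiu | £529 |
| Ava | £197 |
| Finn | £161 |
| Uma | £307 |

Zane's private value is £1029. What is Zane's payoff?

£0

Highest bid: Xiu at £529, so Xiu wins.
Second-highest bid: Uma at £307 — that is the price the winner pays.
Zane did not win, so Zane pays nothing and receives nothing: payoff £0.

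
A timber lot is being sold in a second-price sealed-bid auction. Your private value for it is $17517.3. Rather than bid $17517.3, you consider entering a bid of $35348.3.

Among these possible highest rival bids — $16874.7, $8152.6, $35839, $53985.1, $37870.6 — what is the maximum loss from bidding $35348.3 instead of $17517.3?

$16874.7: same outcome either way → loss $0.
$8152.6: same outcome either way → loss $0.
$35839: same outcome either way → loss $0.
$53985.1: same outcome either way → loss $0.
$37870.6: same outcome either way → loss $0.
Maximum loss: $0.

$0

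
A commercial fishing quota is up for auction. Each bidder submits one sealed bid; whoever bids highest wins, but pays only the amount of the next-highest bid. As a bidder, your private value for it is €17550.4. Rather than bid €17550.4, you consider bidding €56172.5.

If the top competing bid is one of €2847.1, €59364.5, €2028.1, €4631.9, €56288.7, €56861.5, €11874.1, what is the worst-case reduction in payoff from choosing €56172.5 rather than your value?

€2847.1: same outcome either way → loss €0.
€59364.5: same outcome either way → loss €0.
€2028.1: same outcome either way → loss €0.
€4631.9: same outcome either way → loss €0.
€56288.7: same outcome either way → loss €0.
€56861.5: same outcome either way → loss €0.
€11874.1: same outcome either way → loss €0.
Maximum loss: €0.

€0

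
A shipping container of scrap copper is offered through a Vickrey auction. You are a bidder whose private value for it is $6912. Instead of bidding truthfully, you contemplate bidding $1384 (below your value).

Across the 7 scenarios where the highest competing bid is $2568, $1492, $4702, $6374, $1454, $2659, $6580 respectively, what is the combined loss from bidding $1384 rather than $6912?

$22555

The deviation costs you only when the competing bid falls strictly between $1384 and $6912; elsewhere both bids give the same outcome.
$2568: truthful payoff $4344, deviation payoff $0 → loss $4344.
$1492: truthful payoff $5420, deviation payoff $0 → loss $5420.
$4702: truthful payoff $2210, deviation payoff $0 → loss $2210.
$6374: truthful payoff $538, deviation payoff $0 → loss $538.
$1454: truthful payoff $5458, deviation payoff $0 → loss $5458.
$2659: truthful payoff $4253, deviation payoff $0 → loss $4253.
$6580: truthful payoff $332, deviation payoff $0 → loss $332.
Total loss = $4344 + $5420 + $2210 + $538 + $5458 + $4253 + $332 = $22555.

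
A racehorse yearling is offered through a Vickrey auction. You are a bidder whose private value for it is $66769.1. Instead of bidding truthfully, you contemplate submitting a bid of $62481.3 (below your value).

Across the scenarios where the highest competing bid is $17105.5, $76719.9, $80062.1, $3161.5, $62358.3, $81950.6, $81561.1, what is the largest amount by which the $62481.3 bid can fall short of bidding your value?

$17105.5: same outcome either way → loss $0.
$76719.9: same outcome either way → loss $0.
$80062.1: same outcome either way → loss $0.
$3161.5: same outcome either way → loss $0.
$62358.3: same outcome either way → loss $0.
$81950.6: same outcome either way → loss $0.
$81561.1: same outcome either way → loss $0.
Maximum loss: $0.

$0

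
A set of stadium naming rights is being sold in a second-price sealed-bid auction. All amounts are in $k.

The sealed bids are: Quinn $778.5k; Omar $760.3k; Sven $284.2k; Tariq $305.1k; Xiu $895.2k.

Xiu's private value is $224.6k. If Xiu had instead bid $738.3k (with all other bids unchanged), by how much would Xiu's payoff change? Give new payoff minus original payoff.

The highest bid among the other bidders is $778.5k; Xiu's bid doesn't change that.
Original bid $895.2k: Xiu is highest, pays the top rival bid $778.5k; payoff $224.6k − $778.5k = −$553.9k.
Alternative bid $738.3k: Xiu is not highest (top rival bid is $778.5k); payoff $0k.
Change in payoff = $0k − (−$553.9k) = $553.9k.

$553.9k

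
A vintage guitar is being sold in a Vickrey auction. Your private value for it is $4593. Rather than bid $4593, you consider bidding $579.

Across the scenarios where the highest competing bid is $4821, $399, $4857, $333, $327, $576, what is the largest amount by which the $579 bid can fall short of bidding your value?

$4821: same outcome either way → loss $0.
$399: same outcome either way → loss $0.
$4857: same outcome either way → loss $0.
$333: same outcome either way → loss $0.
$327: same outcome either way → loss $0.
$576: same outcome either way → loss $0.
Maximum loss: $0.

$0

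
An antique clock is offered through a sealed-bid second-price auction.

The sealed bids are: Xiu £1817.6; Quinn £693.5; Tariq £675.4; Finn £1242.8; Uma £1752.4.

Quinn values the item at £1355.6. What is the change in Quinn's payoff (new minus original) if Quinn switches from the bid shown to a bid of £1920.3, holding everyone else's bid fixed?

−£462

The highest bid among the other bidders is £1817.6; Quinn's bid doesn't change that.
Original bid £693.5: Quinn is not highest (top rival bid is £1817.6); payoff £0.
Alternative bid £1920.3: Quinn is highest, pays the top rival bid £1817.6; payoff £1355.6 − £1817.6 = −£462.
Change in payoff = −£462 − (£0) = −£462.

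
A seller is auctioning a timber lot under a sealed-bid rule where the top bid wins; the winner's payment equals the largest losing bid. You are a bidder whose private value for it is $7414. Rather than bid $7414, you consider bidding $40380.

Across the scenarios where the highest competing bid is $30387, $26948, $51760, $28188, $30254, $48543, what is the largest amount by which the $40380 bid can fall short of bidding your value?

$22973

$30387: truthful gives $0, deviation gives −$22973 → loss $22973.
$26948: truthful gives $0, deviation gives −$19534 → loss $19534.
$51760: same outcome either way → loss $0.
$28188: truthful gives $0, deviation gives −$20774 → loss $20774.
$30254: truthful gives $0, deviation gives −$22840 → loss $22840.
$48543: same outcome either way → loss $0.
Maximum loss: $22973.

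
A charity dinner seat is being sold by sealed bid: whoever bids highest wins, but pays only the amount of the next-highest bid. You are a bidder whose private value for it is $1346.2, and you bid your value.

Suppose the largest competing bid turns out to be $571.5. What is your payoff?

$774.7

Your bid $1346.2 exceeds the highest competing bid $571.5, so you win.
In a second-price auction the winner pays the second-highest bid, $571.5.
Payoff = value − price = $1346.2 − $571.5 = $774.7.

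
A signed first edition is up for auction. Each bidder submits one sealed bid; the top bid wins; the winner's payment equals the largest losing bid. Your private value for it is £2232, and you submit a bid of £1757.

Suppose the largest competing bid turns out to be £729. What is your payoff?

Your bid £1757 exceeds the highest competing bid £729, so you win.
In a second-price auction the winner pays the second-highest bid, £729.
Payoff = value − price = £2232 − £729 = £1503.

£1503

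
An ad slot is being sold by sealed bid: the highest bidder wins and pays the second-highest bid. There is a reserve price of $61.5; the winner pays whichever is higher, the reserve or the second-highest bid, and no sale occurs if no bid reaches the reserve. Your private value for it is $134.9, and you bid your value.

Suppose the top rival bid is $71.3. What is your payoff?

$63.6

Your bid $134.9 is the highest and exceeds the reserve.
Price = max(second-highest bid, reserve) = max($71.3, $61.5) = $71.3.
Payoff = $134.9 − $71.3 = $63.6.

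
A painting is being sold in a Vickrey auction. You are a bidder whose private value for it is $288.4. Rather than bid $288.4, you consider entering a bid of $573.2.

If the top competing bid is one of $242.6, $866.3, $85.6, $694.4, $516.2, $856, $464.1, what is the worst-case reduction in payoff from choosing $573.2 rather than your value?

$242.6: same outcome either way → loss $0.
$866.3: same outcome either way → loss $0.
$85.6: same outcome either way → loss $0.
$694.4: same outcome either way → loss $0.
$516.2: truthful gives $0, deviation gives −$227.8 → loss $227.8.
$856: same outcome either way → loss $0.
$464.1: truthful gives $0, deviation gives −$175.7 → loss $175.7.
Maximum loss: $227.8.

$227.8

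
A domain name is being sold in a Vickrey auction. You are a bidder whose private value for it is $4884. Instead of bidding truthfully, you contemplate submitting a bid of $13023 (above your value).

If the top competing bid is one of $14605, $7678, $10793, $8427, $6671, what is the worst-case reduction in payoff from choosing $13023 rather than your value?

$14605: same outcome either way → loss $0.
$7678: truthful gives $0, deviation gives −$2794 → loss $2794.
$10793: truthful gives $0, deviation gives −$5909 → loss $5909.
$8427: truthful gives $0, deviation gives −$3543 → loss $3543.
$6671: truthful gives $0, deviation gives −$1787 → loss $1787.
Maximum loss: $5909.

$5909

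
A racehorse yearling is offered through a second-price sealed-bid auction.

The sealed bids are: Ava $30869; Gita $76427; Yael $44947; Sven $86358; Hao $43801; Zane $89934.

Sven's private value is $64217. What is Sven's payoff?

Highest bid: Zane at $89934, so Zane wins.
Second-highest bid: Sven at $86358 — that is the price the winner pays.
Sven did not win, so Sven pays nothing and receives nothing: payoff $0.

$0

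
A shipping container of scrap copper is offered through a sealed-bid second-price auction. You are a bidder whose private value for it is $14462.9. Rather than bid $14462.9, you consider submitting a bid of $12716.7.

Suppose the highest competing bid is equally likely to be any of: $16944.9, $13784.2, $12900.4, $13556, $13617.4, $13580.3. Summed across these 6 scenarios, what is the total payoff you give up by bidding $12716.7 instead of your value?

The deviation costs you only when the competing bid falls strictly between $12716.7 and $14462.9; elsewhere both bids give the same outcome.
$16944.9: outcomes coincide → loss $0.
$13784.2: truthful payoff $678.7, deviation payoff $0 → loss $678.7.
$12900.4: truthful payoff $1562.5, deviation payoff $0 → loss $1562.5.
$13556: truthful payoff $906.9, deviation payoff $0 → loss $906.9.
$13617.4: truthful payoff $845.5, deviation payoff $0 → loss $845.5.
$13580.3: truthful payoff $882.6, deviation payoff $0 → loss $882.6.
Total loss = $678.7 + $1562.5 + $906.9 + $845.5 + $882.6 = $4876.2.

$4876.2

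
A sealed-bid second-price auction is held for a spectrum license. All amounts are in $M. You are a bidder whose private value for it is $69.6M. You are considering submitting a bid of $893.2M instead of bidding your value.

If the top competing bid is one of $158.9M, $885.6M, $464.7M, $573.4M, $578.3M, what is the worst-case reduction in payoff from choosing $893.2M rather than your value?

$158.9M: truthful gives $0M, deviation gives −$89.3M → loss $89.3M.
$885.6M: truthful gives $0M, deviation gives −$816M → loss $816M.
$464.7M: truthful gives $0M, deviation gives −$395.1M → loss $395.1M.
$573.4M: truthful gives $0M, deviation gives −$503.8M → loss $503.8M.
$578.3M: truthful gives $0M, deviation gives −$508.7M → loss $508.7M.
Maximum loss: $816M.

$816M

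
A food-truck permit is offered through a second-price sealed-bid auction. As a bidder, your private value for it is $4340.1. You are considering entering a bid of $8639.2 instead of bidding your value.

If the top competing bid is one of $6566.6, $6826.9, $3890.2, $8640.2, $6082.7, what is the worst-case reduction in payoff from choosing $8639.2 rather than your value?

$6566.6: truthful gives $0, deviation gives −$2226.5 → loss $2226.5.
$6826.9: truthful gives $0, deviation gives −$2486.8 → loss $2486.8.
$3890.2: same outcome either way → loss $0.
$8640.2: same outcome either way → loss $0.
$6082.7: truthful gives $0, deviation gives −$1742.6 → loss $1742.6.
Maximum loss: $2486.8.

$2486.8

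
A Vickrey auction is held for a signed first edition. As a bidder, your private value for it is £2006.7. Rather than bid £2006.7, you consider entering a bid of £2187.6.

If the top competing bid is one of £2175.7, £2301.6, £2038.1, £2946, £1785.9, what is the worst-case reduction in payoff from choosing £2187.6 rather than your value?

£2175.7: truthful gives £0, deviation gives −£169 → loss £169.
£2301.6: same outcome either way → loss £0.
£2038.1: truthful gives £0, deviation gives −£31.4 → loss £31.4.
£2946: same outcome either way → loss £0.
£1785.9: same outcome either way → loss £0.
Maximum loss: £169.

£169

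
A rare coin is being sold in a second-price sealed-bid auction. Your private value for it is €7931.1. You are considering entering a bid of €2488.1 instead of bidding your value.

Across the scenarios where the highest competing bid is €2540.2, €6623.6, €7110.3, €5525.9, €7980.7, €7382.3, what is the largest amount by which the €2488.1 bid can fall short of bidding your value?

€5390.9

€2540.2: truthful gives €5390.9, deviation gives €0 → loss €5390.9.
€6623.6: truthful gives €1307.5, deviation gives €0 → loss €1307.5.
€7110.3: truthful gives €820.8, deviation gives €0 → loss €820.8.
€5525.9: truthful gives €2405.2, deviation gives €0 → loss €2405.2.
€7980.7: same outcome either way → loss €0.
€7382.3: truthful gives €548.8, deviation gives €0 → loss €548.8.
Maximum loss: €5390.9.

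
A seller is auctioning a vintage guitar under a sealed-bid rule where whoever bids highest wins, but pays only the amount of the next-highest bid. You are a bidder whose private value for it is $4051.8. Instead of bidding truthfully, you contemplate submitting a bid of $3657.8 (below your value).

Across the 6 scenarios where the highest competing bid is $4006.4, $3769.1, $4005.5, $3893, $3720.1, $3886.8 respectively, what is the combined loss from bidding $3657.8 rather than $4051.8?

$1029.9

The deviation costs you only when the competing bid falls strictly between $3657.8 and $4051.8; elsewhere both bids give the same outcome.
$4006.4: truthful payoff $45.4, deviation payoff $0 → loss $45.4.
$3769.1: truthful payoff $282.7, deviation payoff $0 → loss $282.7.
$4005.5: truthful payoff $46.3, deviation payoff $0 → loss $46.3.
$3893: truthful payoff $158.8, deviation payoff $0 → loss $158.8.
$3720.1: truthful payoff $331.7, deviation payoff $0 → loss $331.7.
$3886.8: truthful payoff $165, deviation payoff $0 → loss $165.
Total loss = $45.4 + $282.7 + $46.3 + $158.8 + $331.7 + $165 = $1029.9.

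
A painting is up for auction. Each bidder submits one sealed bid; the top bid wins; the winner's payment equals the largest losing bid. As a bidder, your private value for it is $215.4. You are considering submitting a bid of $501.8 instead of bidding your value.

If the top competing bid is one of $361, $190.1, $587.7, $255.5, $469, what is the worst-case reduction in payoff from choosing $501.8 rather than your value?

$361: truthful gives $0, deviation gives −$145.6 → loss $145.6.
$190.1: same outcome either way → loss $0.
$587.7: same outcome either way → loss $0.
$255.5: truthful gives $0, deviation gives −$40.1 → loss $40.1.
$469: truthful gives $0, deviation gives −$253.6 → loss $253.6.
Maximum loss: $253.6.

$253.6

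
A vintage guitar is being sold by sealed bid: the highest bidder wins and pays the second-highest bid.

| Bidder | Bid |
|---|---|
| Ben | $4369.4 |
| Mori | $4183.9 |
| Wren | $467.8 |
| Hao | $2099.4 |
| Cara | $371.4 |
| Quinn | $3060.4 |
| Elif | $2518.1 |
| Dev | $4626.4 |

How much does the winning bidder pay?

Highest bid: Dev at $4626.4, so Dev wins.
Second-highest bid: Ben at $4369.4 — that is the price the winner pays.

$4369.4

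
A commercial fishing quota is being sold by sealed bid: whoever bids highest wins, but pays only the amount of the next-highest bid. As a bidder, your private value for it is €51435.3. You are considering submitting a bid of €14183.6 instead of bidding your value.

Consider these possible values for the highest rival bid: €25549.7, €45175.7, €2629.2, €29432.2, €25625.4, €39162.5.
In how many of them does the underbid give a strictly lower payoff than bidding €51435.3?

5

The deviation hurts exactly when the highest competing bid lies strictly between €14183.6 and €51435.3 — underbidding then forfeits a profitable win.
€25549.7: inside the interval → strictly worse (loss €25885.6).
€45175.7: inside the interval → strictly worse (loss €6259.6).
€2629.2: below both → same outcome either way.
€29432.2: inside the interval → strictly worse (loss €22003.1).
€25625.4: inside the interval → strictly worse (loss €25809.9).
€39162.5: inside the interval → strictly worse (loss €12272.8).
Count: 5.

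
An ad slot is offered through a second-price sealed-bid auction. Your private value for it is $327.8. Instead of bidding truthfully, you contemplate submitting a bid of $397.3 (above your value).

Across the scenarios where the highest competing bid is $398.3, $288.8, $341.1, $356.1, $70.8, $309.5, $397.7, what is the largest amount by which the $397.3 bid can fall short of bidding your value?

$28.3

$398.3: same outcome either way → loss $0.
$288.8: same outcome either way → loss $0.
$341.1: truthful gives $0, deviation gives −$13.3 → loss $13.3.
$356.1: truthful gives $0, deviation gives −$28.3 → loss $28.3.
$70.8: same outcome either way → loss $0.
$309.5: same outcome either way → loss $0.
$397.7: same outcome either way → loss $0.
Maximum loss: $28.3.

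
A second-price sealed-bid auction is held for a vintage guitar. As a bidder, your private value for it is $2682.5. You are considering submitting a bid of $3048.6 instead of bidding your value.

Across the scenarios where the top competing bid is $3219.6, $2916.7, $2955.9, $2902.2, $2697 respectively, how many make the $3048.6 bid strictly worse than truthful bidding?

4

The deviation hurts exactly when the highest competing bid lies strictly between $2682.5 and $3048.6 — overbidding then wins at a price above your value.
$3219.6: above both → same outcome either way.
$2916.7: inside the interval → strictly worse (loss $234.2).
$2955.9: inside the interval → strictly worse (loss $273.4).
$2902.2: inside the interval → strictly worse (loss $219.7).
$2697: inside the interval → strictly worse (loss $14.5).
Count: 4.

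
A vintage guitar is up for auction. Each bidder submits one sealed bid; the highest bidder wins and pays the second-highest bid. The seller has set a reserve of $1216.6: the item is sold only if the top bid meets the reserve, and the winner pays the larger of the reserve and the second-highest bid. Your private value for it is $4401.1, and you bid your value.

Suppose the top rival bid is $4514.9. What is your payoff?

$0

Your bid $4401.1 is below the highest competing bid $4514.9, so you lose. Payoff $0.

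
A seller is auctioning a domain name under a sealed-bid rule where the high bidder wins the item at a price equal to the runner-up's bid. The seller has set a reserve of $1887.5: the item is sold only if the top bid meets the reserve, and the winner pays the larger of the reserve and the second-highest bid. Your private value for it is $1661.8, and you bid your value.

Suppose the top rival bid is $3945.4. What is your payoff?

$0

Your bid $1661.8 is below the highest competing bid $3945.4, so you lose. Payoff $0.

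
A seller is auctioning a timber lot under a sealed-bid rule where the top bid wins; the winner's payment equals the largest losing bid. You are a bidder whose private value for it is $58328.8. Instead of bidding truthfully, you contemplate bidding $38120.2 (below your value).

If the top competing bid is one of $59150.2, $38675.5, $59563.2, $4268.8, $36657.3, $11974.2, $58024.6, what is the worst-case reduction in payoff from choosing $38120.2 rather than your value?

$59150.2: same outcome either way → loss $0.
$38675.5: truthful gives $19653.3, deviation gives $0 → loss $19653.3.
$59563.2: same outcome either way → loss $0.
$4268.8: same outcome either way → loss $0.
$36657.3: same outcome either way → loss $0.
$11974.2: same outcome either way → loss $0.
$58024.6: truthful gives $304.2, deviation gives $0 → loss $304.2.
Maximum loss: $19653.3.

$19653.3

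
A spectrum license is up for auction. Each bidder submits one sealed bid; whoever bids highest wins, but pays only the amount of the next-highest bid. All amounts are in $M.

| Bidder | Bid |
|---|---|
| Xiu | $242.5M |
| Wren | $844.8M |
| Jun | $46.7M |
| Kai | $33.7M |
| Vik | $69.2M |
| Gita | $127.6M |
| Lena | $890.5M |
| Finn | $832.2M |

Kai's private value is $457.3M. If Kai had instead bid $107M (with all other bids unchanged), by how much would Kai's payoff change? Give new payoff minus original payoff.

$0M

The highest bid among the other bidders is $890.5M; Kai's bid doesn't change that.
Original bid $33.7M: Kai is not highest (top rival bid is $890.5M); payoff $0M.
Alternative bid $107M: Kai is not highest (top rival bid is $890.5M); payoff $0M.
Change in payoff = $0M − ($0M) = $0M.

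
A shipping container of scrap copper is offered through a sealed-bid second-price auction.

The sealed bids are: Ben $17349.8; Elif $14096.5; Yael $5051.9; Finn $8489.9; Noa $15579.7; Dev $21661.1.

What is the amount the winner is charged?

$17349.8

Highest bid: Dev at $21661.1, so Dev wins.
Second-highest bid: Ben at $17349.8 — that is the price the winner pays.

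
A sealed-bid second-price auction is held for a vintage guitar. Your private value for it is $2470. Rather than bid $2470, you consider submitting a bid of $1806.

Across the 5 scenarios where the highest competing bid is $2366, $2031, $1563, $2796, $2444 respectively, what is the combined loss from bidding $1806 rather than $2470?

$569

The deviation costs you only when the competing bid falls strictly between $1806 and $2470; elsewhere both bids give the same outcome.
$2366: truthful payoff $104, deviation payoff $0 → loss $104.
$2031: truthful payoff $439, deviation payoff $0 → loss $439.
$1563: outcomes coincide → loss $0.
$2796: outcomes coincide → loss $0.
$2444: truthful payoff $26, deviation payoff $0 → loss $26.
Total loss = $104 + $439 + $26 = $569.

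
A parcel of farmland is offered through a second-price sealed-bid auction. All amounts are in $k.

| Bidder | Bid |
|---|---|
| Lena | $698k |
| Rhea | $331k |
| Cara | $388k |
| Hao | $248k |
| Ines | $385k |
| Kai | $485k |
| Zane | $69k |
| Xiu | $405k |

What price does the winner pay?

$485k

Highest bid: Lena at $698k, so Lena wins.
Second-highest bid: Kai at $485k — that is the price the winner pays.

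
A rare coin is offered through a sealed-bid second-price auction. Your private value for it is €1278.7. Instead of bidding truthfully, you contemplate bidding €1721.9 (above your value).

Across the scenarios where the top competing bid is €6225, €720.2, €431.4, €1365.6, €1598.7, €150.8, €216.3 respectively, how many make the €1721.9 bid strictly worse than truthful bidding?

The deviation hurts exactly when the highest competing bid lies strictly between €1278.7 and €1721.9 — overbidding then wins at a price above your value.
€6225: above both → same outcome either way.
€720.2: below both → same outcome either way.
€431.4: below both → same outcome either way.
€1365.6: inside the interval → strictly worse (loss €86.9).
€1598.7: inside the interval → strictly worse (loss €320).
€150.8: below both → same outcome either way.
€216.3: below both → same outcome either way.
Count: 2.

2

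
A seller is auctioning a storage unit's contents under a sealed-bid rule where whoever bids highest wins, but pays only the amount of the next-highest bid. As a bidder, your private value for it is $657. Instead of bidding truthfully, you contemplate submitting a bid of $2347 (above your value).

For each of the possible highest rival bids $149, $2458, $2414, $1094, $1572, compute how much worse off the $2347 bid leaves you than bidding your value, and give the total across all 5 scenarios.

$1352

The deviation costs you only when the competing bid falls strictly between $657 and $2347; elsewhere both bids give the same outcome.
$149: outcomes coincide → loss $0.
$2458: outcomes coincide → loss $0.
$2414: outcomes coincide → loss $0.
$1094: truthful payoff $0, deviation payoff −$437 → loss $437.
$1572: truthful payoff $0, deviation payoff −$915 → loss $915.
Total loss = $437 + $915 = $1352.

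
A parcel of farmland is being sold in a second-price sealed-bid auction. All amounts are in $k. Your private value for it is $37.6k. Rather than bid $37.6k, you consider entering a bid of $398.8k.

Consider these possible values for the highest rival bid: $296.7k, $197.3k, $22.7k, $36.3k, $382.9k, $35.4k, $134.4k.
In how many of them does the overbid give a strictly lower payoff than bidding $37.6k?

The deviation hurts exactly when the highest competing bid lies strictly between $37.6k and $398.8k — overbidding then wins at a price above your value.
$296.7k: inside the interval → strictly worse (loss $259.1k).
$197.3k: inside the interval → strictly worse (loss $159.7k).
$22.7k: below both → same outcome either way.
$36.3k: below both → same outcome either way.
$382.9k: inside the interval → strictly worse (loss $345.3k).
$35.4k: below both → same outcome either way.
$134.4k: inside the interval → strictly worse (loss $96.8k).
Count: 4.

4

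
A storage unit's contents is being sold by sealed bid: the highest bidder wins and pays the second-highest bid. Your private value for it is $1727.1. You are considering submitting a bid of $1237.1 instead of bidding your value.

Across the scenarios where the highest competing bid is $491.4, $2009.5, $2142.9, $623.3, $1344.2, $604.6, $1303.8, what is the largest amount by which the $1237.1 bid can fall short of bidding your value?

$491.4: same outcome either way → loss $0.
$2009.5: same outcome either way → loss $0.
$2142.9: same outcome either way → loss $0.
$623.3: same outcome either way → loss $0.
$1344.2: truthful gives $382.9, deviation gives $0 → loss $382.9.
$604.6: same outcome either way → loss $0.
$1303.8: truthful gives $423.3, deviation gives $0 → loss $423.3.
Maximum loss: $423.3.

$423.3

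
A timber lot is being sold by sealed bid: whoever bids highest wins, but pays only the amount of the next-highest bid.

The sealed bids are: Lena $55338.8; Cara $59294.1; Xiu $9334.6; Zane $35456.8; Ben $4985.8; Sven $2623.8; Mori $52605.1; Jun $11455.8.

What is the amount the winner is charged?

Highest bid: Cara at $59294.1, so Cara wins.
Second-highest bid: Lena at $55338.8 — that is the price the winner pays.

$55338.8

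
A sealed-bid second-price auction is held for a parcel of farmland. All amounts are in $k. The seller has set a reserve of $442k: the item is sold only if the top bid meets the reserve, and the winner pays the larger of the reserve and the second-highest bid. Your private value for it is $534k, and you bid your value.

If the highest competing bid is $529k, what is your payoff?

Your bid $534k is the highest and exceeds the reserve.
Price = max(second-highest bid, reserve) = max($529k, $442k) = $529k.
Payoff = $534k − $529k = $5k.

$5k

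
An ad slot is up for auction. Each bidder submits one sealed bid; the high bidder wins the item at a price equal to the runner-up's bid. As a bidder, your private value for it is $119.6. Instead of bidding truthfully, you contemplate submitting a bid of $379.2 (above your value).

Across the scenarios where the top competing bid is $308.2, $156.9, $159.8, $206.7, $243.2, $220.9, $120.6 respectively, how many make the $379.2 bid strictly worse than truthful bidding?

7

The deviation hurts exactly when the highest competing bid lies strictly between $119.6 and $379.2 — overbidding then wins at a price above your value.
$308.2: inside the interval → strictly worse (loss $188.6).
$156.9: inside the interval → strictly worse (loss $37.3).
$159.8: inside the interval → strictly worse (loss $40.2).
$206.7: inside the interval → strictly worse (loss $87.1).
$243.2: inside the interval → strictly worse (loss $123.6).
$220.9: inside the interval → strictly worse (loss $101.3).
$120.6: inside the interval → strictly worse (loss $1).
Count: 7.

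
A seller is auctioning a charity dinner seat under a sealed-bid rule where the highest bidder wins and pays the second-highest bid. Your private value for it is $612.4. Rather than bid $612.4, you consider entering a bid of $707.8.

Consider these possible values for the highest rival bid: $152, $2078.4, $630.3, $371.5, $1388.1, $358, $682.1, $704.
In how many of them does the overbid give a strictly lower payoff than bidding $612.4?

3

The deviation hurts exactly when the highest competing bid lies strictly between $612.4 and $707.8 — overbidding then wins at a price above your value.
$152: below both → same outcome either way.
$2078.4: above both → same outcome either way.
$630.3: inside the interval → strictly worse (loss $17.9).
$371.5: below both → same outcome either way.
$1388.1: above both → same outcome either way.
$358: below both → same outcome either way.
$682.1: inside the interval → strictly worse (loss $69.7).
$704: inside the interval → strictly worse (loss $91.6).
Count: 3.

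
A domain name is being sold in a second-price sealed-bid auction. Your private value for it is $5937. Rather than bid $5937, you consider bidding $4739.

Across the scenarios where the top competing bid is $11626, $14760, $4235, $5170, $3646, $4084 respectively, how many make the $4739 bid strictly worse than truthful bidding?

The deviation hurts exactly when the highest competing bid lies strictly between $4739 and $5937 — underbidding then forfeits a profitable win.
$11626: above both → same outcome either way.
$14760: above both → same outcome either way.
$4235: below both → same outcome either way.
$5170: inside the interval → strictly worse (loss $767).
$3646: below both → same outcome either way.
$4084: below both → same outcome either way.
Count: 1.

1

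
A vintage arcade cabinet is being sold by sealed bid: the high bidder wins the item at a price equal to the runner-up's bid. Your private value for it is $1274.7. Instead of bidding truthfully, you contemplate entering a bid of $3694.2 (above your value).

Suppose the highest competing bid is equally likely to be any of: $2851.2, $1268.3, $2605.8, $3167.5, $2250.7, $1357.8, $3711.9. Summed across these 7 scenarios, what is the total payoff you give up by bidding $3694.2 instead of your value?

$5859.5

The deviation costs you only when the competing bid falls strictly between $1274.7 and $3694.2; elsewhere both bids give the same outcome.
$2851.2: truthful payoff $0, deviation payoff −$1576.5 → loss $1576.5.
$1268.3: outcomes coincide → loss $0.
$2605.8: truthful payoff $0, deviation payoff −$1331.1 → loss $1331.1.
$3167.5: truthful payoff $0, deviation payoff −$1892.8 → loss $1892.8.
$2250.7: truthful payoff $0, deviation payoff −$976 → loss $976.
$1357.8: truthful payoff $0, deviation payoff −$83.1 → loss $83.1.
$3711.9: outcomes coincide → loss $0.
Total loss = $1576.5 + $1331.1 + $1892.8 + $976 + $83.1 = $5859.5.
Because the price is fixed by the runner-up's bid, deviating from your value can only change a good outcome into a bad one — never the reverse.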